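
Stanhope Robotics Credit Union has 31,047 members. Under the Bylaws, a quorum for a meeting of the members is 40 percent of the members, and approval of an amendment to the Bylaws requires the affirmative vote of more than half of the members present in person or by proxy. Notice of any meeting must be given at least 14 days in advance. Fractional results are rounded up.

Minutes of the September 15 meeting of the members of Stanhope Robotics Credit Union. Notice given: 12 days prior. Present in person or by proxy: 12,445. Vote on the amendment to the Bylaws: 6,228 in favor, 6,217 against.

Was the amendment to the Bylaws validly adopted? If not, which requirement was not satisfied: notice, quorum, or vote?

Invalid — notice requirement not satisfied.

Notice: 12 days given; 14 required. Not satisfied.
Quorum: 40% of 31,047 = 12,418.80, rounded up to 12,419; 12,445 present. Satisfied.
Vote: requires a majority of those present (12,445); a majority of 12445 is 6223, so 6,223 needed; 6,228 in favor. Satisfied.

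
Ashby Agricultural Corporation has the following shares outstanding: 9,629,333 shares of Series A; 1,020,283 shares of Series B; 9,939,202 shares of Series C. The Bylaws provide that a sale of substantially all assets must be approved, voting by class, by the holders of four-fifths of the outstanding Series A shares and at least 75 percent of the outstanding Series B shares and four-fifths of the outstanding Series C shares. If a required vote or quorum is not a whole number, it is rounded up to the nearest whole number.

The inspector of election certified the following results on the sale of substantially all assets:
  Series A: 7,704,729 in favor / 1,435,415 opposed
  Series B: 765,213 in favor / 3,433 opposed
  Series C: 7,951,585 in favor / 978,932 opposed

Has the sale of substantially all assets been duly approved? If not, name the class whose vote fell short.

Approved — every class gave the required vote.

Series A: 4/5 of 9629333 = 7703466.40, rounded up to 7703467; 7,703,467 required, 7,704,729 in favor — approved.
Series B: 3/4 of 1020283 = 765212.25, rounded up to 765213; 765,213 required, 765,213 in favor — approved.
Series C: 4/5 of 9939202 = 7951361.60, rounded up to 7951362; 7,951,362 required, 7,951,585 in favor — approved.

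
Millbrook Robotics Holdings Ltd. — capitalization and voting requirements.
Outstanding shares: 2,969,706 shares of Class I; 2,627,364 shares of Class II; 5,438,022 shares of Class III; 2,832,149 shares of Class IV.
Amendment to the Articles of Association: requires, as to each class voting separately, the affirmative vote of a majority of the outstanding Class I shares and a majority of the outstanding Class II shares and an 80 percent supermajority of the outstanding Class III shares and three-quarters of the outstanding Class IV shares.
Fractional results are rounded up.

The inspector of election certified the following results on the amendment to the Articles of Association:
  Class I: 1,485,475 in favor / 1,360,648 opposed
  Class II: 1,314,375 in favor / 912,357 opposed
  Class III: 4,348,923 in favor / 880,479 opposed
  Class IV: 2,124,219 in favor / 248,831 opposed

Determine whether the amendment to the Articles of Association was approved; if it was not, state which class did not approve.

Class I: a majority of 2969706 is 1484854; 1,484,854 required, 1,485,475 in favor — approved.
Class II: a majority of 2627364 is 1313683; 1,313,683 required, 1,314,375 in favor — approved.
Class III: 4/5 of 5438022 = 4350417.60, rounded up to 4350418; 4,350,418 required, 4,348,923 in favor — not approved.
Class IV: 3/4 of 2832149 = 2124111.75, rounded up to 2124112; 2,124,112 required, 2,124,219 in favor — approved.

Not approved — the Class III shares did not give the required vote.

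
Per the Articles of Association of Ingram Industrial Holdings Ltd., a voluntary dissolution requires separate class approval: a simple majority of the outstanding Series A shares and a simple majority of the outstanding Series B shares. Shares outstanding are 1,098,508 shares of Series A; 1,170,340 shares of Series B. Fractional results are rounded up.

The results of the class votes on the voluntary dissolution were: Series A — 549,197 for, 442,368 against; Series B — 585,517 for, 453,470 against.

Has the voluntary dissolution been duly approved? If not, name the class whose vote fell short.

Not approved — the Series A shares did not give the required vote.

Series A: a majority of 1098508 is 549255; 549,255 required, 549,197 in favor — not approved.
Series B: a majority of 1170340 is 585171; 585,171 required, 585,517 in favor — approved.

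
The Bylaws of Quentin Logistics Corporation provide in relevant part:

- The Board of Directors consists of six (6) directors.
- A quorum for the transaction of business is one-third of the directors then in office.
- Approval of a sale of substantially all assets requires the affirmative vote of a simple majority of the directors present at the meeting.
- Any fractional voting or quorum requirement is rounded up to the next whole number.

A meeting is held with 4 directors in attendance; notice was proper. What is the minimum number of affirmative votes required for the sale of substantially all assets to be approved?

The sale of substantially all assets requires a majority of the directors present (4).
A majority of 4 is 3.

3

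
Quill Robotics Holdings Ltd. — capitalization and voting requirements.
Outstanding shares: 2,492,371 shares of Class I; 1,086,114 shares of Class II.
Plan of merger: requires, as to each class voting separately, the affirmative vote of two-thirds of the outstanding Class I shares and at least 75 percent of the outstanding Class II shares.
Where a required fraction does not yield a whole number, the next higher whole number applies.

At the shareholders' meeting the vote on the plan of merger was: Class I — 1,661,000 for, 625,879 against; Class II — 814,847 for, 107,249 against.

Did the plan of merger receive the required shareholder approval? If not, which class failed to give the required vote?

Not approved — the Class I shares did not give the required vote.

Class I: 2/3 of 2492371 = 1661580.67, rounded up to 1661581; 1,661,581 required, 1,661,000 in favor — not approved.
Class II: 3/4 of 1086114 = 814585.50, rounded up to 814586; 814,586 required, 814,847 in favor — approved.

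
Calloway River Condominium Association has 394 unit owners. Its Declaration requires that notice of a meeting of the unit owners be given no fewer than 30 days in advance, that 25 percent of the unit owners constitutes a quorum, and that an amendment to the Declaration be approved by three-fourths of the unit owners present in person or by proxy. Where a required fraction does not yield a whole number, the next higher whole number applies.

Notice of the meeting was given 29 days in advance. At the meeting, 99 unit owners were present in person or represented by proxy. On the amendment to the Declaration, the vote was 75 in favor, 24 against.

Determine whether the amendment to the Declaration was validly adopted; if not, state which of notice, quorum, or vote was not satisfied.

Notice: 29 days given; 30 required. Not satisfied.
Quorum: 25% of 394 = 98.50, rounded up to 99; 99 present. Satisfied.
Vote: requires three-fourths of those present (99); 3/4 of 99 = 74.25, rounded up to 75, so 75 needed; 75 in favor. Satisfied.

Invalid — notice requirement not satisfied.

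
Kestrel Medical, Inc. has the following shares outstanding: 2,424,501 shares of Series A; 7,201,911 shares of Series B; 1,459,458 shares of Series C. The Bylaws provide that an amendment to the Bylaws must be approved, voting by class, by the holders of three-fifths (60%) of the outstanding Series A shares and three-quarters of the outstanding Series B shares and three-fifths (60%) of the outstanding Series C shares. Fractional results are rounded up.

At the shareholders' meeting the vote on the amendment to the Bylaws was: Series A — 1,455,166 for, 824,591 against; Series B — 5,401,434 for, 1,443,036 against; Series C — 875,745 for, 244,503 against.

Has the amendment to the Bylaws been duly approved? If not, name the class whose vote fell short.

Approved — every class gave the required vote.

Series A: 3/5 of 2424501 = 1454700.60, rounded up to 1454701; 1,454,701 required, 1,455,166 in favor — approved.
Series B: 3/4 of 7201911 = 5401433.25, rounded up to 5401434; 5,401,434 required, 5,401,434 in favor — approved.
Series C: 3/5 of 1459458 = 875674.80, rounded up to 875675; 875,675 required, 875,745 in favor — approved.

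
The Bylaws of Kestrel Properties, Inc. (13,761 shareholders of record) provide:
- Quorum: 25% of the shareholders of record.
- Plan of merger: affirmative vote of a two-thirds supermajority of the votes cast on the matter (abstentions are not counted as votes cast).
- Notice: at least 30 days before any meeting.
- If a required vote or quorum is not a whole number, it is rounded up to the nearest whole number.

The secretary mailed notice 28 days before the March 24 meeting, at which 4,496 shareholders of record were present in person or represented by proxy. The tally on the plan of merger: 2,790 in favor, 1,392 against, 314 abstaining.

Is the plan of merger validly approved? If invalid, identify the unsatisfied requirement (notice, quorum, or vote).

Invalid — notice requirement not satisfied.

Notice: 28 days given; 30 required. Not satisfied.
Quorum: 25% of 13,761 = 3,440.25, rounded up to 3,441; 4,496 present. Satisfied.
Vote: requires two-thirds of the votes cast (4,496 − 314 abstaining = 4,182); 2/3 of 4182 = 2788, so 2,788 needed; 2,790 in favor. Satisfied.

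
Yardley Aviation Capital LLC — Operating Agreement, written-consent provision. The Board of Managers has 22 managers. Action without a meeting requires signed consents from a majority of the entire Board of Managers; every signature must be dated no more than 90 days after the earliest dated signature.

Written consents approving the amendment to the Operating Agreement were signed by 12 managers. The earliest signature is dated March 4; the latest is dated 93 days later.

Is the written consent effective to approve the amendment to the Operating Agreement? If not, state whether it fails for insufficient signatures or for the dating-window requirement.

Signatures required: a majority of 22 — a majority of 22 is 12, so 12 needed; 12 signed. Sufficient.
Dating window: the latest signature is 93 days after the earliest; the limit is 90 days. Outside the window.

Not effective — dating-window requirement not satisfied.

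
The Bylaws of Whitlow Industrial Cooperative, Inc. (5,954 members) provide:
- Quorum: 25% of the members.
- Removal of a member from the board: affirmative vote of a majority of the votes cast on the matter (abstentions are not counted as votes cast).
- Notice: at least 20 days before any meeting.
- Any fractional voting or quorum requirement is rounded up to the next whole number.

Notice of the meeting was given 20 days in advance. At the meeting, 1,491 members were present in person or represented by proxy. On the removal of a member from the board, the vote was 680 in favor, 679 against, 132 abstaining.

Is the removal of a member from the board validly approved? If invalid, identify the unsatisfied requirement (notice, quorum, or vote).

Valid — all requirements satisfied.

Notice: 20 days given; 20 required. Satisfied.
Quorum: 25% of 5,954 = 1,488.50, rounded up to 1,489; 1,491 present. Satisfied.
Vote: requires a majority of the votes cast (1,491 − 132 abstaining = 1,359); a majority of 1359 is 680, so 680 needed; 680 in favor. Satisfied.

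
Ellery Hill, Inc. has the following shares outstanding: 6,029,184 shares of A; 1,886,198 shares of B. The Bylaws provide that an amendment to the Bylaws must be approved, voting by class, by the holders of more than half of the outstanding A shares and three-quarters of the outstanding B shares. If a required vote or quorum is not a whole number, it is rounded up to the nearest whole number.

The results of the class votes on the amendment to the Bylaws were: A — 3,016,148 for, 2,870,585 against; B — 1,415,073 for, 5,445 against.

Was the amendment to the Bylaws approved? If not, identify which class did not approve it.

A: a majority of 6029184 is 3014593; 3,014,593 required, 3,016,148 in favor — approved.
B: 3/4 of 1886198 = 1414648.50, rounded up to 1414649; 1,414,649 required, 1,415,073 in favor — approved.

Approved — every class gave the required vote.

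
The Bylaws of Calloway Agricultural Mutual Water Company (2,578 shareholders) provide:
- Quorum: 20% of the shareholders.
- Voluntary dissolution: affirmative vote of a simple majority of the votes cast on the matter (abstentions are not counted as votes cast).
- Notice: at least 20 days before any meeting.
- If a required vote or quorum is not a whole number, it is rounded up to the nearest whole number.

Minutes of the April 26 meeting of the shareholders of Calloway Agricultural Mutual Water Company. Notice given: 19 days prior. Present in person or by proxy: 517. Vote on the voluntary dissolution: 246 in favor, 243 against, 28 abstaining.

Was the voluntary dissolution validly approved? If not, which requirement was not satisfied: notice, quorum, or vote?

Notice: 19 days given; 20 required. Not satisfied.
Quorum: 20% of 2,578 = 515.60, rounded up to 516; 517 present. Satisfied.
Vote: requires a majority of the votes cast (517 − 28 abstaining = 489); a majority of 489 is 245, so 245 needed; 246 in favor. Satisfied.

Invalid — notice requirement not satisfied.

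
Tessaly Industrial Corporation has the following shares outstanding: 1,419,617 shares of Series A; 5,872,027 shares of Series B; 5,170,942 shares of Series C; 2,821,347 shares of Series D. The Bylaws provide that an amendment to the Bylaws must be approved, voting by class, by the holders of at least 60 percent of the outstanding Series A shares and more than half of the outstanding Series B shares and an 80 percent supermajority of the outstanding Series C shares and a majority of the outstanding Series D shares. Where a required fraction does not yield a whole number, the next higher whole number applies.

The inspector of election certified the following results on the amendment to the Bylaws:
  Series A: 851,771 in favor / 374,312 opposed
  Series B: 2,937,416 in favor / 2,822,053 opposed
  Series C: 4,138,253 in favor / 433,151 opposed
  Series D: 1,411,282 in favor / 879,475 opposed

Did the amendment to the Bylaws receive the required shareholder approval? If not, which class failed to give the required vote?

Approved — every class gave the required vote.

Series A: 3/5 of 1419617 = 851770.20, rounded up to 851771; 851,771 required, 851,771 in favor — approved.
Series B: a majority of 5872027 is 2936014; 2,936,014 required, 2,937,416 in favor — approved.
Series C: 4/5 of 5170942 = 4136753.60, rounded up to 4136754; 4,136,754 required, 4,138,253 in favor — approved.
Series D: a majority of 2821347 is 1410674; 1,410,674 required, 1,411,282 in favor — approved.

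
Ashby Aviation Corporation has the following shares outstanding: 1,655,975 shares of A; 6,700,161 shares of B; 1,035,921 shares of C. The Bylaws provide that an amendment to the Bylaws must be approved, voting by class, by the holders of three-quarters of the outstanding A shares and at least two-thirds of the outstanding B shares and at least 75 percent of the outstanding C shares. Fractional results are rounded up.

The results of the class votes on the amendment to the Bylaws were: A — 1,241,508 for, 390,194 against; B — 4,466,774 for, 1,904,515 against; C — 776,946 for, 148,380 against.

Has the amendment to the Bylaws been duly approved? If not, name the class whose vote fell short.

A: 3/4 of 1655975 = 1241981.25, rounded up to 1241982; 1,241,982 required, 1,241,508 in favor — not approved.
B: 2/3 of 6700161 = 4466774; 4,466,774 required, 4,466,774 in favor — approved.
C: 3/4 of 1035921 = 776940.75, rounded up to 776941; 776,941 required, 776,946 in favor — approved.

Not approved — the A shares did not give the required vote.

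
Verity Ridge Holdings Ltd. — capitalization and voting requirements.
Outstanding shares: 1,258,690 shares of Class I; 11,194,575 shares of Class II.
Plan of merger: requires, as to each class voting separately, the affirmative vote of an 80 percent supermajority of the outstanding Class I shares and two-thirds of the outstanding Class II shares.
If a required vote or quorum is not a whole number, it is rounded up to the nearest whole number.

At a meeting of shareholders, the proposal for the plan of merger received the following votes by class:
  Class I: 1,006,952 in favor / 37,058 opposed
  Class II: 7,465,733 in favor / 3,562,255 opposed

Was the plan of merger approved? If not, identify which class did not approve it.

Class I: 4/5 of 1258690 = 1006952; 1,006,952 required, 1,006,952 in favor — approved.
Class II: 2/3 of 11194575 = 7463050; 7,463,050 required, 7,465,733 in favor — approved.

Approved — every class gave the required vote.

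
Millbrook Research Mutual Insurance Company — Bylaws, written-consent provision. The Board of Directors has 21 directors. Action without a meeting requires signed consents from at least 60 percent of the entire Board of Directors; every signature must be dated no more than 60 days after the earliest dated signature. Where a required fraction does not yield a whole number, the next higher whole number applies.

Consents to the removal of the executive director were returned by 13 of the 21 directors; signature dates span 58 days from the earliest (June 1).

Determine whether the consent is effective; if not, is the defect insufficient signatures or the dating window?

Signatures required: at least 60 percent of 21 — 3/5 of 21 = 12.60, rounded up to 13, so 13 needed; 13 signed. Sufficient.
Dating window: the latest signature is 58 days after the earliest; the limit is 60 days. Within the window.

Effective — both the signature and dating-window requirements are satisfied.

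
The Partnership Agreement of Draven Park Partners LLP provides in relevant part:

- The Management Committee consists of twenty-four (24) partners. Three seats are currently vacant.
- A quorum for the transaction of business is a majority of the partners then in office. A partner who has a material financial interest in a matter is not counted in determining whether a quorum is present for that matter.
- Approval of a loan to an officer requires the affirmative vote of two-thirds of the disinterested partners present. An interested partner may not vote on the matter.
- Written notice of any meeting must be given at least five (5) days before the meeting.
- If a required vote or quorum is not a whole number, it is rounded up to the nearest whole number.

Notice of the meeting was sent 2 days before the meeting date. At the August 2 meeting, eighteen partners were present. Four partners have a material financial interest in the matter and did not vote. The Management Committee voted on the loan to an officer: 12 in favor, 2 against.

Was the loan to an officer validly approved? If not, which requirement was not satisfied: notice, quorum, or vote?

Invalid — notice requirement not satisfied.

Notice: 2 days given; 5 required (2 < 5). Not satisfied.
Quorum: 18 present, but the 4 interested partners do not count, leaving 14. Quorum is 11. Satisfied.
Vote: the loan to an officer requires two-thirds of the disinterested partners present (18 − 4 = 14). 2/3 of 14 = 9.33, rounded up to 10, so 10 affirmative votes are needed; 12 voted in favor. Satisfied.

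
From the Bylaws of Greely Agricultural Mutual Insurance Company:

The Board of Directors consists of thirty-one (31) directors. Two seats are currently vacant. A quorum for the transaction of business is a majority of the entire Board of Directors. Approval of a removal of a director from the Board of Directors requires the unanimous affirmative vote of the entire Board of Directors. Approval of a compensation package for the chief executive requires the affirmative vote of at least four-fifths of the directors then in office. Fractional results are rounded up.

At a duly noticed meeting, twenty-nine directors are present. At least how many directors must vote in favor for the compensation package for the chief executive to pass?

24

The compensation package for the chief executive requires four-fifths of the directors then in office (29).
4/5 of 29 = 23.20, rounded up to 24.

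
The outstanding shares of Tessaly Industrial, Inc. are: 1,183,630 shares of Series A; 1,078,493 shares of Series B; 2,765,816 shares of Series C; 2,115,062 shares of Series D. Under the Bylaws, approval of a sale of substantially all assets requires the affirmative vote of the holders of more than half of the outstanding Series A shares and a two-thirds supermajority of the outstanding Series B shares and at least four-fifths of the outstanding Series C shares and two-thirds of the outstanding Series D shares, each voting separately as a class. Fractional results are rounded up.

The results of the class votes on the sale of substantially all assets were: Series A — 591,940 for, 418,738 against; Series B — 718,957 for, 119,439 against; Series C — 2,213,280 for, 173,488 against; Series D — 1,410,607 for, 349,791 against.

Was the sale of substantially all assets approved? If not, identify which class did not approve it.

Not approved — the Series B shares did not give the required vote.

Series A: a majority of 1183630 is 591816; 591,816 required, 591,940 in favor — approved.
Series B: 2/3 of 1078493 = 718995.33, rounded up to 718996; 718,996 required, 718,957 in favor — not approved.
Series C: 4/5 of 2765816 = 2212652.80, rounded up to 2212653; 2,212,653 required, 2,213,280 in favor — approved.
Series D: 2/3 of 2115062 = 1410041.33, rounded up to 1410042; 1,410,042 required, 1,410,607 in favor — approved.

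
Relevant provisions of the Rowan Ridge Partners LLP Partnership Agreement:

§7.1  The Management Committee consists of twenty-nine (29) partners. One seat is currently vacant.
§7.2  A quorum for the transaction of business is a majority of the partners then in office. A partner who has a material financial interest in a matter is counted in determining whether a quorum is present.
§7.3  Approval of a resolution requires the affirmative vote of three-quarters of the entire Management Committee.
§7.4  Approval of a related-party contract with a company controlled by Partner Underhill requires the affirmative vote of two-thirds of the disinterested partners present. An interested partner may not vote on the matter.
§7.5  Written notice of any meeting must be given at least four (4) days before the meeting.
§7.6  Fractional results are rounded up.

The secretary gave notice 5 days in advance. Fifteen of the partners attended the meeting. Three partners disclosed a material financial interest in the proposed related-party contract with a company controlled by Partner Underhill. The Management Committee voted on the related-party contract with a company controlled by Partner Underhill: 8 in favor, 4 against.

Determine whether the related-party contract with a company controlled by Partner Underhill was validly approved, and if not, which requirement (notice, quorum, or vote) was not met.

Notice: 5 days given; 4 required (5 ≥ 4). Satisfied.
Quorum: 15 present (interested partners count toward quorum); quorum is 15. Satisfied.
Vote: the related-party contract with a company controlled by Partner Underhill requires two-thirds of the disinterested partners present (15 − 3 = 12). 2/3 of 12 = 8, so 8 affirmative votes are needed; 8 voted in favor. Satisfied.

Valid — all requirements satisfied.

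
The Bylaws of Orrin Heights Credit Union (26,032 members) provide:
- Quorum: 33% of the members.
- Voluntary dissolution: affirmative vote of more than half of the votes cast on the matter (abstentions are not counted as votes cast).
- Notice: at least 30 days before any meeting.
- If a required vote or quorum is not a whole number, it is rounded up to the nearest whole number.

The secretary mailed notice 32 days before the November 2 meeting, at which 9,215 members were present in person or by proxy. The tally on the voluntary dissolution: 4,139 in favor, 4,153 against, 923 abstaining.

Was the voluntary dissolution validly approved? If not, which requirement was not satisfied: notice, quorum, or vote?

Invalid — vote requirement not satisfied.

Notice: 32 days given; 30 required. Satisfied.
Quorum: 33% of 26,032 = 8,590.56, rounded up to 8,591; 9,215 present. Satisfied.
Vote: requires a majority of the votes cast (9,215 − 923 abstaining = 8,292); a majority of 8292 is 4147, so 4,147 needed; 4,139 in favor. Not satisfied.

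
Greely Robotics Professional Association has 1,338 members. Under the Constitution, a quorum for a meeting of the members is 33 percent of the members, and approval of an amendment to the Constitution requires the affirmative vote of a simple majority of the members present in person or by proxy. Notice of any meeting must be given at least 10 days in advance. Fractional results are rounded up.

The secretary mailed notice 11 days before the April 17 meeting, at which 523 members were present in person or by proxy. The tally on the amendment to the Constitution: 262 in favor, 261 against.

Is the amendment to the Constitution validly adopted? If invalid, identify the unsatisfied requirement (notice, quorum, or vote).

Notice: 11 days given; 10 required. Satisfied.
Quorum: 33% of 1,338 = 441.54, rounded up to 442; 523 present. Satisfied.
Vote: requires a majority of those present (523); a majority of 523 is 262, so 262 needed; 262 in favor. Satisfied.

Valid — all requirements satisfied.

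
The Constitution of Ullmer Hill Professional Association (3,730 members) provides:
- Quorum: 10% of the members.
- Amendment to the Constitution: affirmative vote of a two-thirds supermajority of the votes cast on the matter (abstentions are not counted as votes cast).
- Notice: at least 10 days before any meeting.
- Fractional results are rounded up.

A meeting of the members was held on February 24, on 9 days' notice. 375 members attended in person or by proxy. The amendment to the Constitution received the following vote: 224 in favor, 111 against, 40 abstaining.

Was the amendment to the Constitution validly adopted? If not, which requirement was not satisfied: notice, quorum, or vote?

Notice: 9 days given; 10 required. Not satisfied.
Quorum: 10% of 3,730 = 373; 375 present. Satisfied.
Vote: requires two-thirds of the votes cast (375 − 40 abstaining = 335); 2/3 of 335 = 223.33, rounded up to 224, so 224 needed; 224 in favor. Satisfied.

Invalid — notice requirement not satisfied.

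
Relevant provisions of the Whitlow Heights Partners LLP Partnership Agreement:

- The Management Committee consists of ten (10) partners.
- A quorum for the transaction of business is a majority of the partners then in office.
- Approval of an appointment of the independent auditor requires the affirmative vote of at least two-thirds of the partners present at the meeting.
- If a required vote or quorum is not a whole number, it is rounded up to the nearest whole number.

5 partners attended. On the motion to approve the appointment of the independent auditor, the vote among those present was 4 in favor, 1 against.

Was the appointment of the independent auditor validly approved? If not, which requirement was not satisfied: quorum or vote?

Invalid — quorum requirement not satisfied.

Quorum: 5 present; quorum is 6. Not satisfied.
Vote: the appointment of the independent auditor requires two-thirds of the partners present (5). 2/3 of 5 = 3.33, rounded up to 4, so 4 affirmative votes are needed; 4 voted in favor. Satisfied. (Moot — without a quorum no business can be validly transacted.)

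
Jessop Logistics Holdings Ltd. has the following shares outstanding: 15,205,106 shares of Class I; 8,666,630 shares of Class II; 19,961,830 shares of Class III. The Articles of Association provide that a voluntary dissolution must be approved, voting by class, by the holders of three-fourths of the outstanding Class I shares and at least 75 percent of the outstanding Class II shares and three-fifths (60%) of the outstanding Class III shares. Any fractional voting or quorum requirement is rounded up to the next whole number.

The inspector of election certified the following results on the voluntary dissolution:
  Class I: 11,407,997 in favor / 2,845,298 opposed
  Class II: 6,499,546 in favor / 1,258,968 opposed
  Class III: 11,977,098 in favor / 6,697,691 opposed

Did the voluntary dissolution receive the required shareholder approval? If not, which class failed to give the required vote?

Class I: 3/4 of 15205106 = 11403829.50, rounded up to 11403830; 11,403,830 required, 11,407,997 in favor — approved.
Class II: 3/4 of 8666630 = 6499972.50, rounded up to 6499973; 6,499,973 required, 6,499,546 in favor — not approved.
Class III: 3/5 of 19961830 = 11977098; 11,977,098 required, 11,977,098 in favor — approved.

Not approved — the Class II shares did not give the required vote.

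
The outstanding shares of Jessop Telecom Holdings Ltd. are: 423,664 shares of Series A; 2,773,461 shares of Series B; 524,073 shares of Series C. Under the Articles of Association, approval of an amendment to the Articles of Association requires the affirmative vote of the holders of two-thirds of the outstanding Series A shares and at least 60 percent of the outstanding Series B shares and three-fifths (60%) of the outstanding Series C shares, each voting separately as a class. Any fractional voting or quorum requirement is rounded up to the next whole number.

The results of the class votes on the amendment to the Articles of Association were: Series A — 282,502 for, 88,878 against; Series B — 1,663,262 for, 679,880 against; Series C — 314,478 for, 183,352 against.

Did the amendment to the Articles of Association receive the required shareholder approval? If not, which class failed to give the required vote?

Series A: 2/3 of 423664 = 282442.67, rounded up to 282443; 282,443 required, 282,502 in favor — approved.
Series B: 3/5 of 2773461 = 1664076.60, rounded up to 1664077; 1,664,077 required, 1,663,262 in favor — not approved.
Series C: 3/5 of 524073 = 314443.80, rounded up to 314444; 314,444 required, 314,478 in favor — approved.

Not approved — the Series B shares did not give the required vote.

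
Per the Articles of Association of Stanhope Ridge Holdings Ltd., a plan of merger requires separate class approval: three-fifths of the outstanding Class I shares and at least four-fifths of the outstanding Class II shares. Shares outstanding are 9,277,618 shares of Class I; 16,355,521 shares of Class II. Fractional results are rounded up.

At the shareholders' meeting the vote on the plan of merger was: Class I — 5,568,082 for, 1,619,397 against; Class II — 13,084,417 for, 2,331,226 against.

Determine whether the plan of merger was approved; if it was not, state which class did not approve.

Class I: 3/5 of 9277618 = 5566570.80, rounded up to 5566571; 5,566,571 required, 5,568,082 in favor — approved.
Class II: 4/5 of 16355521 = 13084416.80, rounded up to 13084417; 13,084,417 required, 13,084,417 in favor — approved.

Approved — every class gave the required vote.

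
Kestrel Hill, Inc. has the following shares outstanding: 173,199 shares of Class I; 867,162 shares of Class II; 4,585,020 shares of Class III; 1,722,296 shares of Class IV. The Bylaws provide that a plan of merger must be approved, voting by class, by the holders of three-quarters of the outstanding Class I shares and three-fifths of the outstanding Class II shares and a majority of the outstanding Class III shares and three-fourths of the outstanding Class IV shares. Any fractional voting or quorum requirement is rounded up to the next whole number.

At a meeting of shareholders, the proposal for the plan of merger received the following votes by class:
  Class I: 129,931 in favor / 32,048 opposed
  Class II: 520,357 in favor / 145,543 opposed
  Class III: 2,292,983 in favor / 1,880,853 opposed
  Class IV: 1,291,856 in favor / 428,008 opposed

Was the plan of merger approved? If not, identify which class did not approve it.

Class I: 3/4 of 173199 = 129899.25, rounded up to 129900; 129,900 required, 129,931 in favor — approved.
Class II: 3/5 of 867162 = 520297.20, rounded up to 520298; 520,298 required, 520,357 in favor — approved.
Class III: a majority of 4585020 is 2292511; 2,292,511 required, 2,292,983 in favor — approved.
Class IV: 3/4 of 1722296 = 1291722; 1,291,722 required, 1,291,856 in favor — approved.

Approved — every class gave the required vote.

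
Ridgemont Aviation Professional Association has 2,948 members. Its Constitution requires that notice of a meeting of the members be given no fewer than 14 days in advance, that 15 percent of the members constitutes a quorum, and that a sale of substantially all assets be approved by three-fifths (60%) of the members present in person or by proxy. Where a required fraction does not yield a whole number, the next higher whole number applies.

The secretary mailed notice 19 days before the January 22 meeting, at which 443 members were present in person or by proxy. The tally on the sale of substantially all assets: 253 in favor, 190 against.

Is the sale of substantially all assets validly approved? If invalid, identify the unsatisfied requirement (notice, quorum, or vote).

Invalid — vote requirement not satisfied.

Notice: 19 days given; 14 required. Satisfied.
Quorum: 15% of 2,948 = 442.20, rounded up to 443; 443 present. Satisfied.
Vote: requires three-fifths of those present (443); 3/5 of 443 = 265.80, rounded up to 266, so 266 needed; 253 in favor. Not satisfied.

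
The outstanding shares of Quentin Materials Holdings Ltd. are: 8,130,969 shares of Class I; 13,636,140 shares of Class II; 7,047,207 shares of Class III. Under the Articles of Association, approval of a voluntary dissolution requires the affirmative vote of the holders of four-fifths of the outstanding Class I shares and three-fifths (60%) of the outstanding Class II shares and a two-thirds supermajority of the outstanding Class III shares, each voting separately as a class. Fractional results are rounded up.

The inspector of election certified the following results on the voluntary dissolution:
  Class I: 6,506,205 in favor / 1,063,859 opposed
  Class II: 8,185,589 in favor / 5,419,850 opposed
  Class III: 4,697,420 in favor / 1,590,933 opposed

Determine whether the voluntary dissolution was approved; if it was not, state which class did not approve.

Not approved — the Class III shares did not give the required vote.

Class I: 4/5 of 8130969 = 6504775.20, rounded up to 6504776; 6,504,776 required, 6,506,205 in favor — approved.
Class II: 3/5 of 13636140 = 8181684; 8,181,684 required, 8,185,589 in favor — approved.
Class III: 2/3 of 7047207 = 4698138; 4,698,138 required, 4,697,420 in favor — not approved.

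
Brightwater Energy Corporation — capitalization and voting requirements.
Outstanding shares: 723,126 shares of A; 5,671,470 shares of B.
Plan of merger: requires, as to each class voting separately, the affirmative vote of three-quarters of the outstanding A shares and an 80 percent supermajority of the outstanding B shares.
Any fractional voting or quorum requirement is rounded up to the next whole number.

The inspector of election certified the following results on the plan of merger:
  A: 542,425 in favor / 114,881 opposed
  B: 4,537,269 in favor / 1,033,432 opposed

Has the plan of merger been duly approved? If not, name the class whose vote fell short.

A: 3/4 of 723126 = 542344.50, rounded up to 542345; 542,345 required, 542,425 in favor — approved.
B: 4/5 of 5671470 = 4537176; 4,537,176 required, 4,537,269 in favor — approved.

Approved — every class gave the required vote.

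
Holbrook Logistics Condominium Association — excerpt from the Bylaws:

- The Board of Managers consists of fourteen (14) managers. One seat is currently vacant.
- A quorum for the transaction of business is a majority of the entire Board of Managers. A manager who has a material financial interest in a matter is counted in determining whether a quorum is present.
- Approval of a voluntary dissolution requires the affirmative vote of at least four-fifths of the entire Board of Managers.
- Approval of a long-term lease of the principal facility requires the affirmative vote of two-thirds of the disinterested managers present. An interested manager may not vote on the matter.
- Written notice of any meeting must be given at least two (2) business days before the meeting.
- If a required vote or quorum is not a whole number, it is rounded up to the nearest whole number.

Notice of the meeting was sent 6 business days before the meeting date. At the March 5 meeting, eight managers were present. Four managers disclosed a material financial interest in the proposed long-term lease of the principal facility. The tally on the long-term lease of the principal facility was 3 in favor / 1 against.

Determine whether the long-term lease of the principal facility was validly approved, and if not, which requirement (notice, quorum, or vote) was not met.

Valid — all requirements satisfied.

Notice: 6 business days given; 2 required (6 ≥ 2). Satisfied.
Quorum: 8 present (interested managers count toward quorum); quorum is 8. Satisfied.
Vote: the long-term lease of the principal facility requires two-thirds of the disinterested managers present (8 − 4 = 4). 2/3 of 4 = 2.67, rounded up to 3, so 3 affirmative votes are needed; 3 voted in favor. Satisfied.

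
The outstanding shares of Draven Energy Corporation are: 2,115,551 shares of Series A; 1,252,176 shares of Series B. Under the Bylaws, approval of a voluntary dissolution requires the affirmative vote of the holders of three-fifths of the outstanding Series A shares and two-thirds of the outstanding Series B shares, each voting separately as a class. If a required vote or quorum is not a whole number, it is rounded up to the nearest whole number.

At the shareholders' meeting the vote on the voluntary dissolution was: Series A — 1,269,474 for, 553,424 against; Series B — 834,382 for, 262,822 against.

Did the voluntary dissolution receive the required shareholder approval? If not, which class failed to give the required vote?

Series A: 3/5 of 2115551 = 1269330.60, rounded up to 1269331; 1,269,331 required, 1,269,474 in favor — approved.
Series B: 2/3 of 1252176 = 834784; 834,784 required, 834,382 in favor — not approved.

Not approved — the Series B shares did not give the required vote.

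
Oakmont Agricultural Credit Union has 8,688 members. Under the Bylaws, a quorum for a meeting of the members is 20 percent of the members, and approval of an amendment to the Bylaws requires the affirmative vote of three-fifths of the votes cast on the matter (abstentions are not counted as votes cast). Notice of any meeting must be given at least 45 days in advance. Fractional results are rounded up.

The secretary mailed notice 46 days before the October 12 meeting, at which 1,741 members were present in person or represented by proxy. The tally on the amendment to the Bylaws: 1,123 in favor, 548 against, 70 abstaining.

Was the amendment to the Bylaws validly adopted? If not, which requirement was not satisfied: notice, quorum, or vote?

Valid — all requirements satisfied.

Notice: 46 days given; 45 required. Satisfied.
Quorum: 20% of 8,688 = 1,737.60, rounded up to 1,738; 1,741 present. Satisfied.
Vote: requires three-fifths of the votes cast (1,741 − 70 abstaining = 1,671); 3/5 of 1671 = 1002.60, rounded up to 1003, so 1,003 needed; 1,123 in favor. Satisfied.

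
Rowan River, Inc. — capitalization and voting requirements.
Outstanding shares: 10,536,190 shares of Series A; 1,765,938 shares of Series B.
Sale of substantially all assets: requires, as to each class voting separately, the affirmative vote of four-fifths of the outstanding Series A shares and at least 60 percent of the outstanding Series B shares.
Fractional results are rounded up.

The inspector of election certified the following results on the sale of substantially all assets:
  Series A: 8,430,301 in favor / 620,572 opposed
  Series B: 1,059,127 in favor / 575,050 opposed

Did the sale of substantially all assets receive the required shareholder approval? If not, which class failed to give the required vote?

Not approved — the Series B shares did not give the required vote.

Series A: 4/5 of 10536190 = 8428952; 8,428,952 required, 8,430,301 in favor — approved.
Series B: 3/5 of 1765938 = 1059562.80, rounded up to 1059563; 1,059,563 required, 1,059,127 in favor — not approved.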